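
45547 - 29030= 16517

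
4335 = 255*17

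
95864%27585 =13109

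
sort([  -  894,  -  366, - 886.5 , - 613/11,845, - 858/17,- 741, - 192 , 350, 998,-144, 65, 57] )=[ - 894, - 886.5, - 741 , - 366, - 192, - 144, - 613/11, - 858/17, 57,65,350,845, 998]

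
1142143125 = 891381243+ 250761882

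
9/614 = 9/614   =  0.01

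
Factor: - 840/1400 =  - 3^1*5^( - 1) = - 3/5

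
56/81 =56/81 = 0.69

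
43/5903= 43/5903 = 0.01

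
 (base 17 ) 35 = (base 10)56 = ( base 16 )38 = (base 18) 32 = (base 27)22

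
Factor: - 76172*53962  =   - 4110393464 = - 2^3*137^1*139^1*26981^1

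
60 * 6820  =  409200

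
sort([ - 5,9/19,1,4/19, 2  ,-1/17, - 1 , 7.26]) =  [ - 5, - 1, -1/17, 4/19 , 9/19,1,2,7.26]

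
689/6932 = 689/6932 = 0.10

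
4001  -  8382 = - 4381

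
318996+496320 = 815316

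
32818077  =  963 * 34079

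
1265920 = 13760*92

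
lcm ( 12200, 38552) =963800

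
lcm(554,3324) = 3324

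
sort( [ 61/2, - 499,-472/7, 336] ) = [ - 499 , - 472/7 , 61/2, 336]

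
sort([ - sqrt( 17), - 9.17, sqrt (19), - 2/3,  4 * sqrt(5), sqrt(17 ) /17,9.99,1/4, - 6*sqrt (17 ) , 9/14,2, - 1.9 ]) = [- 6*sqrt(17), - 9.17, - sqrt (17), - 1.9,  -  2/3,sqrt ( 17)/17,  1/4, 9/14,  2, sqrt(19 ), 4*sqrt(5) , 9.99]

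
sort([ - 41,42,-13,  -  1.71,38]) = [-41, - 13, -1.71, 38, 42 ] 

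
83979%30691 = 22597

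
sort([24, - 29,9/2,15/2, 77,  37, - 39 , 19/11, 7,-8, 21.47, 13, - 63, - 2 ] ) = [ - 63, - 39,-29, - 8, - 2, 19/11 , 9/2, 7, 15/2,13,  21.47,24,37, 77] 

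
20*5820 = 116400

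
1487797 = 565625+922172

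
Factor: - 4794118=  - 2^1*7^1*19^1*67^1*269^1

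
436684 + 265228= 701912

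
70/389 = 70/389 = 0.18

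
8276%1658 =1644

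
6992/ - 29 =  - 6992/29 = - 241.10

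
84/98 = 6/7 = 0.86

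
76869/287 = 267 + 240/287 = 267.84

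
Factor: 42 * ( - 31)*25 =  - 2^1 * 3^1*5^2 * 7^1 * 31^1= - 32550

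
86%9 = 5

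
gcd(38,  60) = 2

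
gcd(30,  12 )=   6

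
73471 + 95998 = 169469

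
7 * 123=861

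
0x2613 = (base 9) 14330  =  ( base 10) 9747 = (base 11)7361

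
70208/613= 114+326/613 = 114.53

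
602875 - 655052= - 52177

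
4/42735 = 4/42735 = 0.00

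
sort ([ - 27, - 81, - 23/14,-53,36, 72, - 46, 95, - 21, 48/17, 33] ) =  [ - 81, - 53, - 46, - 27,-21 , - 23/14,48/17, 33,36,72,95 ]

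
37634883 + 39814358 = 77449241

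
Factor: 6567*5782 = 37970394 = 2^1*3^1 * 7^2*11^1*59^1*199^1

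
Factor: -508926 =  - 2^1 * 3^1*  11^2*701^1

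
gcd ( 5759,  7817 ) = 1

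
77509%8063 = 4942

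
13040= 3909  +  9131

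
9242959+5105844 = 14348803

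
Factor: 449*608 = 2^5*19^1 *449^1  =  272992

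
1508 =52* 29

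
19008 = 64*297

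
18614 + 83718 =102332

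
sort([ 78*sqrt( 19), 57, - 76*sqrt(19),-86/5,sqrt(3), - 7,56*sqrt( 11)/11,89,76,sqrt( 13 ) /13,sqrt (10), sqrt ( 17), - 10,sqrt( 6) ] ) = [ - 76*sqrt( 19), - 86/5,-10, - 7 , sqrt( 13)/13,sqrt(3) , sqrt(6 ), sqrt ( 10), sqrt( 17), 56 * sqrt( 11 ) /11 , 57, 76,89, 78*sqrt(19)]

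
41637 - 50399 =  - 8762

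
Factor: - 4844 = -2^2* 7^1 *173^1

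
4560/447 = 1520/149=10.20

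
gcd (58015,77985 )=5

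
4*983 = 3932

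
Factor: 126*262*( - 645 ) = -2^2*3^3*5^1*7^1 *43^1*131^1 = -21292740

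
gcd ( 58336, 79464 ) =8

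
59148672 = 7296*8107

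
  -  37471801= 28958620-66430421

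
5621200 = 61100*92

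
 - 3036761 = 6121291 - 9158052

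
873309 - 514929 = 358380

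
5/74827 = 5/74827  =  0.00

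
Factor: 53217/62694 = 73/86 = 2^(  -  1) * 43^( - 1)*73^1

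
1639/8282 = 1639/8282 = 0.20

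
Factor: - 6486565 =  - 5^1*1297313^1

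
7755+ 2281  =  10036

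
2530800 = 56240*45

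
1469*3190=4686110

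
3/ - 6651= - 1+2216/2217 = - 0.00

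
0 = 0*50378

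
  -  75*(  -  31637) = 2372775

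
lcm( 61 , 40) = 2440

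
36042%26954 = 9088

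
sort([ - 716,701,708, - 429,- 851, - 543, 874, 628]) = [ - 851,- 716,  -  543, - 429 , 628, 701,708, 874]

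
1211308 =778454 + 432854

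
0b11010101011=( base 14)89D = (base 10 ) 1707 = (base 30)1QR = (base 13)a14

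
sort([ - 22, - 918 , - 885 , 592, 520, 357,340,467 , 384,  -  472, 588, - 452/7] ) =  [ - 918, - 885,-472 , - 452/7, - 22,340, 357,  384, 467,520,  588, 592 ]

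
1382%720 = 662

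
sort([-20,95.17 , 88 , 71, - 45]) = [ - 45, - 20,71,88, 95.17]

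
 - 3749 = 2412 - 6161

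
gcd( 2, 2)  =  2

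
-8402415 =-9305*903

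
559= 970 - 411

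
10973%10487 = 486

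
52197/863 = 60 + 417/863  =  60.48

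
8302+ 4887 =13189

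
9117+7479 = 16596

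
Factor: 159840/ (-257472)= - 185/298 = -  2^( - 1 )*5^1 * 37^1*149^( - 1)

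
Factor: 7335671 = 7^1*43^1 * 24371^1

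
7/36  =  7/36 = 0.19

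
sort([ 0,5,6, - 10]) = [  -  10, 0, 5, 6]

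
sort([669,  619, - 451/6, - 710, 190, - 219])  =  [ - 710 ,  -  219, - 451/6,190,619,669 ]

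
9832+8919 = 18751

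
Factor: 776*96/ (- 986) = -37248/493 = -  2^7*3^1*17^ (-1)*29^( - 1 )*97^1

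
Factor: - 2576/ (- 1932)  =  4/3 = 2^2*3^ ( - 1) 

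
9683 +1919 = 11602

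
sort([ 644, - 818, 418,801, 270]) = [ - 818,270, 418, 644,801] 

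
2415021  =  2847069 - 432048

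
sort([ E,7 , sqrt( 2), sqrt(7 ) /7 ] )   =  [sqrt( 7 )/7, sqrt ( 2),E, 7]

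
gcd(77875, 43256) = 1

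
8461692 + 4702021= 13163713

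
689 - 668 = 21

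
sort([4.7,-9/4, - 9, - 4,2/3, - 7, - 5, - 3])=[ -9, - 7, - 5, - 4, - 3, - 9/4,2/3,4.7 ]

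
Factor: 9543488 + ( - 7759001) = 1784487= 3^1*594829^1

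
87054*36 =3133944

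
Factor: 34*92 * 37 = 115736 = 2^3*17^1*23^1*37^1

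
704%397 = 307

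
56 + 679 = 735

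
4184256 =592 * 7068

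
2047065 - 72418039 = -70370974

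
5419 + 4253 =9672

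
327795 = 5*65559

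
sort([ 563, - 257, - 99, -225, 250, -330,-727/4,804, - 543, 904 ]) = [- 543, -330, -257, - 225,-727/4,  -  99,250, 563, 804,  904 ]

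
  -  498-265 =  - 763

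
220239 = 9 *24471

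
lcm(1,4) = 4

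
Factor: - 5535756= -2^2*3^3*51257^1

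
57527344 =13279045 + 44248299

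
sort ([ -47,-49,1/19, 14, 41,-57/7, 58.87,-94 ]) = [ - 94,-49, -47, - 57/7,1/19,14, 41, 58.87]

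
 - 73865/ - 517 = 6715/47 = 142.87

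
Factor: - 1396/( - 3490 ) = 2^1 * 5^( - 1 )=2/5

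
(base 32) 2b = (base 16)4b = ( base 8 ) 113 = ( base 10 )75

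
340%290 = 50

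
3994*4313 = 17226122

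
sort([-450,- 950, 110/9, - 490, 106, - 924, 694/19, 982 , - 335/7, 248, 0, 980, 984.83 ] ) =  [-950,  -  924, - 490,-450,  -  335/7, 0,  110/9, 694/19,106 , 248,980, 982, 984.83 ] 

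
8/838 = 4/419=0.01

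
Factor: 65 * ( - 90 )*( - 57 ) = 333450 = 2^1* 3^3*5^2*13^1 *19^1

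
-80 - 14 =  - 94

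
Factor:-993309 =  - 3^1*467^1*709^1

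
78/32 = 2 + 7/16 = 2.44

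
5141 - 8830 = -3689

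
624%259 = 106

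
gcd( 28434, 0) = 28434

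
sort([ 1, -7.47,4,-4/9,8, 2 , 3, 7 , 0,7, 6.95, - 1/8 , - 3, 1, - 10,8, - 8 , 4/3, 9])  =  [ - 10,-8,  -  7.47,  -  3, - 4/9 , - 1/8, 0,1,1, 4/3, 2,3,4,6.95,7 , 7,  8, 8,9]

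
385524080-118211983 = 267312097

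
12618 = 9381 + 3237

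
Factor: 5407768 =2^3*17^2  *  2339^1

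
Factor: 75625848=2^3*3^2*61^1*67^1*257^1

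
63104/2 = 31552=31552.00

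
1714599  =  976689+737910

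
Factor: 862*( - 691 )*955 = -568838110 = - 2^1 * 5^1*191^1*431^1*691^1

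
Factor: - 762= - 2^1 * 3^1*127^1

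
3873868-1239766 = 2634102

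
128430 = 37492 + 90938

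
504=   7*72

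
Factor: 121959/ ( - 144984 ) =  - 40653/48328 = - 2^( - 3) * 3^2*7^( - 1) * 863^(-1 )*4517^1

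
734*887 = 651058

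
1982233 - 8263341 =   -  6281108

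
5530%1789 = 163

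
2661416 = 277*9608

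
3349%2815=534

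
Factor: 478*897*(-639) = - 2^1 * 3^3*13^1*23^1*71^1*239^1 = - 273981474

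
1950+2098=4048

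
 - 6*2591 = - 15546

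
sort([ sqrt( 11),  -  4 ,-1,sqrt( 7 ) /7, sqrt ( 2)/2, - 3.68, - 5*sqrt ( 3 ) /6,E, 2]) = [  -  4, - 3.68 ,-5*sqrt( 3 )/6 , - 1,sqrt( 7 ) /7,sqrt( 2 ) /2, 2, E,  sqrt( 11) ]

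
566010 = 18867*30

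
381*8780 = 3345180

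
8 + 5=13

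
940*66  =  62040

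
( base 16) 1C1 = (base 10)449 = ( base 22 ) k9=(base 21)108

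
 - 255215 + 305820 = 50605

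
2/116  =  1/58= 0.02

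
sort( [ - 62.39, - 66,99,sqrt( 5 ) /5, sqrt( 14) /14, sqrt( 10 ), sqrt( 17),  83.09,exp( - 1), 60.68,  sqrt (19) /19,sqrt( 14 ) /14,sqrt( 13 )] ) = [ - 66,  -  62.39,sqrt( 19)/19,sqrt( 14 ) /14, sqrt( 14 )/14  ,  exp( - 1), sqrt( 5 ) /5,  sqrt( 10),sqrt( 13), sqrt( 17 ), 60.68,83.09,99]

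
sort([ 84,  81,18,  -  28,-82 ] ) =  [-82,-28, 18, 81,84]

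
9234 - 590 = 8644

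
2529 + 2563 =5092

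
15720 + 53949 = 69669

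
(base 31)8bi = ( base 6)101131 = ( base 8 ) 17557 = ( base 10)8047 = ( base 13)3880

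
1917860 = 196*9785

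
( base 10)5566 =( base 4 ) 1112332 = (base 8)12676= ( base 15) 19B1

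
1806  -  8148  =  - 6342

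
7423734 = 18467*402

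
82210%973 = 478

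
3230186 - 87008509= - 83778323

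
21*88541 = 1859361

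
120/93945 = 8/6263 = 0.00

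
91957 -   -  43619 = 135576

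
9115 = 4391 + 4724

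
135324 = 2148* 63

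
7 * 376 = 2632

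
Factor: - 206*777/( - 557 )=2^1*3^1*7^1* 37^1*103^1*557^(-1 ) = 160062/557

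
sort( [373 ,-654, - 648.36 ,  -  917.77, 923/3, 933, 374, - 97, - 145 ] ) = [ - 917.77,-654, - 648.36,-145 , - 97,923/3, 373,374, 933 ] 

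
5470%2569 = 332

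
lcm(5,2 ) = 10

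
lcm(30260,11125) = 756500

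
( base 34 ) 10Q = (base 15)53C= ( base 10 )1182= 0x49e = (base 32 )14u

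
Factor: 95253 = 3^1*31751^1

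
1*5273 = 5273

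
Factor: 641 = 641^1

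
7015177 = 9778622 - 2763445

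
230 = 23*10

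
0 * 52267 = 0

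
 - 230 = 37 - 267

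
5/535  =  1/107 = 0.01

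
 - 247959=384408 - 632367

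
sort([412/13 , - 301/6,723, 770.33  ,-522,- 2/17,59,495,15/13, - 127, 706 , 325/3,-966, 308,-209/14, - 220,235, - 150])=[ - 966, - 522, - 220, - 150, - 127 , - 301/6,-209/14,-2/17,15/13,412/13,59, 325/3,235, 308,495, 706,723, 770.33]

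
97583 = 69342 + 28241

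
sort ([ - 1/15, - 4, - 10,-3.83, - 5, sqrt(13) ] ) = [ - 10, - 5, - 4 ,  -  3.83, - 1/15,sqrt( 13) ] 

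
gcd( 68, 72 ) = 4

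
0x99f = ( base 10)2463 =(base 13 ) 1176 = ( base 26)3GJ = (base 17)88F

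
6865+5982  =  12847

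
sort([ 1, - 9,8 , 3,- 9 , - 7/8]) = [ - 9, - 9, - 7/8,1,3,8] 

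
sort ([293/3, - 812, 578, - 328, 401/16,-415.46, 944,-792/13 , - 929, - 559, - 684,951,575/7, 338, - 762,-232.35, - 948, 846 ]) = [ - 948, - 929, - 812, - 762, - 684, - 559, - 415.46, - 328, - 232.35, - 792/13,401/16,  575/7, 293/3,338, 578, 846, 944, 951] 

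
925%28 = 1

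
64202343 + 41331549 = 105533892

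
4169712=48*86869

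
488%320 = 168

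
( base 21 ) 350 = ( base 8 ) 2624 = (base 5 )21203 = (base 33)1A9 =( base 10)1428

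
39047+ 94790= 133837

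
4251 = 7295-3044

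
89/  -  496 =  - 89/496=- 0.18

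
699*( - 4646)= - 3247554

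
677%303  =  71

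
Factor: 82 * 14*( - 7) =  - 8036 = - 2^2 *7^2 * 41^1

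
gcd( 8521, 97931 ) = 1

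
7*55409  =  387863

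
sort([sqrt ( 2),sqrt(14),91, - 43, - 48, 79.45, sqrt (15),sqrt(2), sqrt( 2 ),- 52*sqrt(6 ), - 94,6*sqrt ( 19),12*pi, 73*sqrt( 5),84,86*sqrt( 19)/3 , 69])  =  [-52*sqrt(6), - 94, -48,- 43,sqrt( 2), sqrt( 2 ),sqrt ( 2),sqrt (14),sqrt(15),6*sqrt(19),12*pi,69,79.45,84,  91, 86*sqrt (19 )/3,73*sqrt ( 5 ) ] 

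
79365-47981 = 31384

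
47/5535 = 47/5535 = 0.01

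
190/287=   190/287 = 0.66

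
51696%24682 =2332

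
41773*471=19675083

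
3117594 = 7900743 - 4783149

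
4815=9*535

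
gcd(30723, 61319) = 1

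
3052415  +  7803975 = 10856390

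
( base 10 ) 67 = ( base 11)61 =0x43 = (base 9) 74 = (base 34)1x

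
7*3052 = 21364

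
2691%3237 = 2691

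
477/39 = 159/13 = 12.23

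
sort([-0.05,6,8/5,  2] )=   [ - 0.05, 8/5,  2,6]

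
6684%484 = 392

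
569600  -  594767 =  - 25167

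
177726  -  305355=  - 127629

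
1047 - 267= 780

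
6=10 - 4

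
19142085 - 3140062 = 16002023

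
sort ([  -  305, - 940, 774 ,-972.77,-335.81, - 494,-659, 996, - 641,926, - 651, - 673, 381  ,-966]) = [ - 972.77,-966, - 940, - 673, - 659, - 651,-641, - 494, -335.81, - 305,381, 774,926,  996 ]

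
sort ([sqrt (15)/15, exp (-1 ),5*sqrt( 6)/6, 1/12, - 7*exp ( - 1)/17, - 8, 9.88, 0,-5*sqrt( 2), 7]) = [ - 8, - 5 * sqrt(2), -7 * exp(- 1)/17 , 0,1/12, sqrt ( 15)/15, exp(-1) , 5*sqrt( 6) /6 , 7,9.88]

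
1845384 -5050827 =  - 3205443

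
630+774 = 1404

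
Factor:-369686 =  - 2^1 * 184843^1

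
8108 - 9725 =  -  1617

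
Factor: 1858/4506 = 929/2253 = 3^( - 1 )  *751^( - 1 )*929^1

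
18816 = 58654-39838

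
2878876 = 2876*1001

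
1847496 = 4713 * 392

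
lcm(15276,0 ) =0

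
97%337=97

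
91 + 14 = 105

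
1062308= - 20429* ( - 52 )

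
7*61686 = 431802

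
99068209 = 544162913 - 445094704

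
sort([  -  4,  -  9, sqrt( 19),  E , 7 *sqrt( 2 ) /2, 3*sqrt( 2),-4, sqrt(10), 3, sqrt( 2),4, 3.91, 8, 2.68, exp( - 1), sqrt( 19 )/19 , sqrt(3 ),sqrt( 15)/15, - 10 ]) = [ - 10, - 9, - 4,-4 , sqrt(19 ) /19,  sqrt( 15)/15,exp( - 1), sqrt( 2),sqrt( 3),2.68, E, 3,sqrt( 10) , 3.91,4,3*sqrt (2),sqrt( 19), 7 * sqrt(2)/2,8]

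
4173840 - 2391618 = 1782222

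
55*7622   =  419210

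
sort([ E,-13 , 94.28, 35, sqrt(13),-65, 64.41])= [ - 65, - 13,E, sqrt ( 13),35, 64.41, 94.28] 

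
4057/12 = 338 + 1/12 = 338.08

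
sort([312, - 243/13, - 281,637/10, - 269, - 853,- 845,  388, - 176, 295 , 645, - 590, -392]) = [-853, - 845, -590, -392, - 281, - 269, - 176, - 243/13, 637/10, 295,  312,388, 645]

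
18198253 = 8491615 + 9706638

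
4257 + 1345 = 5602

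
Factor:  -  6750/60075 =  - 2^1 * 5^1*89^( - 1) = -10/89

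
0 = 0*62184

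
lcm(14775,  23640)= 118200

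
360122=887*406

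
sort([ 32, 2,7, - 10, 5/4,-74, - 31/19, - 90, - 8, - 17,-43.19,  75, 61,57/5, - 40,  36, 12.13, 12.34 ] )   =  [ - 90, - 74, - 43.19, - 40, - 17,-10, -8,- 31/19, 5/4,2, 7 , 57/5, 12.13, 12.34, 32,36,61, 75]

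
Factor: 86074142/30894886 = 3912461/1404313 = 7^1*19^1 * 23^1*47^( - 1)*1279^1*  29879^( - 1)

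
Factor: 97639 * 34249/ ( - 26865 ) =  - 3344038111/26865 =- 3^(-3) * 5^( - 1 ) * 29^1 * 199^( - 1 )*251^1*389^1*1181^1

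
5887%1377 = 379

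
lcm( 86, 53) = 4558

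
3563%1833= 1730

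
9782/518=18+229/259= 18.88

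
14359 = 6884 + 7475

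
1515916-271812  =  1244104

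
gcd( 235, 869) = 1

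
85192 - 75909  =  9283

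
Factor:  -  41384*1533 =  - 63441672 = - 2^3*3^1*7^2*73^1*739^1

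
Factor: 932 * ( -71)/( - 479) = 2^2*71^1*233^1*479^( - 1) = 66172/479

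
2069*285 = 589665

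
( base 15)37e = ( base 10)794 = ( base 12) 562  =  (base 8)1432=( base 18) 282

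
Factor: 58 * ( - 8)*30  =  -2^5*3^1 * 5^1 * 29^1 = - 13920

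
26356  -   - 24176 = 50532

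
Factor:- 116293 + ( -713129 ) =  - 829422 =-2^1*3^2 *11^1*59^1*71^1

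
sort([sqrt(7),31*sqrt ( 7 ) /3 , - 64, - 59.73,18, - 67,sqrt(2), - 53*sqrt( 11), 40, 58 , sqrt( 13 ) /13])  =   [ - 53*sqrt(11) , - 67,-64, - 59.73 , sqrt( 13)/13,sqrt(2), sqrt( 7), 18, 31*sqrt( 7)/3, 40, 58 ] 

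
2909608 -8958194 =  - 6048586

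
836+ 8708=9544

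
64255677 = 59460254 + 4795423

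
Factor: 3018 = 2^1*3^1*503^1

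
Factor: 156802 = 2^1*78401^1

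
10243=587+9656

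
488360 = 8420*58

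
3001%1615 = 1386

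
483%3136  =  483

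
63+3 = 66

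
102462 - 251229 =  - 148767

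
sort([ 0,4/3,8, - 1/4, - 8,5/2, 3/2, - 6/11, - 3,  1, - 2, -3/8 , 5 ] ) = [  -  8 ,-3, - 2, - 6/11,-3/8  , -1/4,0, 1,4/3 , 3/2,5/2 , 5,8]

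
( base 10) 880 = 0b1101110000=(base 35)p5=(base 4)31300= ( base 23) 1F6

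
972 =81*12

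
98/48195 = 14/6885 = 0.00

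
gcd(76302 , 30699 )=81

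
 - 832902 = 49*(  -  16998) 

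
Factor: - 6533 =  - 47^1*139^1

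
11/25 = 11/25= 0.44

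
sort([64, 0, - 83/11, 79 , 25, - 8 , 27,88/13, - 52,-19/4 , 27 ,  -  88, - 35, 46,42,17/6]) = [-88, - 52, - 35, - 8,  -  83/11, - 19/4, 0, 17/6,  88/13,25,27,27,  42,46,64,79 ] 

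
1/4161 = 1/4161 = 0.00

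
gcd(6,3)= 3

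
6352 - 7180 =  - 828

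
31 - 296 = -265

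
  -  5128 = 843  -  5971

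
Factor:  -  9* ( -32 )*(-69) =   -  19872 = -2^5* 3^3*23^1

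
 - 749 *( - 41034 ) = 30734466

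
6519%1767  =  1218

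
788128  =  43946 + 744182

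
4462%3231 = 1231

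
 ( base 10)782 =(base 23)1B0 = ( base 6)3342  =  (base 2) 1100001110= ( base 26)142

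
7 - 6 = 1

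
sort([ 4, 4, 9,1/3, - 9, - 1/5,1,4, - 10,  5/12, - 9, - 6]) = [ - 10, - 9, - 9, - 6, - 1/5,1/3 , 5/12, 1,4,4,4,9] 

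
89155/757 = 89155/757=117.77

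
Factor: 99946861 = 7^1*14278123^1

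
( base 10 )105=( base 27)3o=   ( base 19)5a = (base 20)55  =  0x69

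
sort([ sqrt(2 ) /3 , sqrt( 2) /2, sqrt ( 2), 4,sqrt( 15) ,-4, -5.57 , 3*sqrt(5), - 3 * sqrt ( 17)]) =[ - 3 *sqrt(17 ) ,- 5.57, - 4 , sqrt ( 2)/3 , sqrt(2)/2,sqrt( 2) , sqrt( 15),4, 3*sqrt ( 5)] 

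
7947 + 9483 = 17430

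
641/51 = 641/51 = 12.57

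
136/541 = 136/541 = 0.25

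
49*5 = 245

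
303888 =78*3896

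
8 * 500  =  4000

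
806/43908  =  403/21954 = 0.02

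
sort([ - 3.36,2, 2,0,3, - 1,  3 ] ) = [ - 3.36, - 1,0, 2 , 2,  3,3]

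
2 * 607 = 1214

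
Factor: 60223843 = 17^2 *208387^1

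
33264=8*4158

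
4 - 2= 2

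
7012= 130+6882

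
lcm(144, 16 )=144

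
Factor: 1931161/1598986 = 2^(  -  1 )*17^(-1)*53^1 * 83^1*131^( - 1 )*359^ ( - 1)* 439^1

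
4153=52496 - 48343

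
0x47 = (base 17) 43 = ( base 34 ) 23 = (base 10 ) 71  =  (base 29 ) 2d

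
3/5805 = 1/1935 = 0.00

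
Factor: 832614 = 2^1*3^1*151^1*919^1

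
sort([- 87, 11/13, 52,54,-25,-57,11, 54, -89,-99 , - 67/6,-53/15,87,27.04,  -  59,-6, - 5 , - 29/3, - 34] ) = [ - 99,-89 ,-87,-59, - 57, - 34,-25,-67/6, - 29/3, -6, - 5,-53/15,  11/13, 11, 27.04,52, 54,54, 87]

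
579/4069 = 579/4069 = 0.14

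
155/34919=155/34919 = 0.00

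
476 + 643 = 1119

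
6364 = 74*86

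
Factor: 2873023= 2873023^1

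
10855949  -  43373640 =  - 32517691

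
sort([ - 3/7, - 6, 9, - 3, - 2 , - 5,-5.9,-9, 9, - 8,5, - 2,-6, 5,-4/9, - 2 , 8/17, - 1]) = [ - 9, - 8, - 6, - 6, - 5.9,  -  5, - 3, - 2 , - 2, - 2, - 1, - 4/9,- 3/7,  8/17,5, 5, 9, 9 ] 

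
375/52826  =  375/52826 = 0.01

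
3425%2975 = 450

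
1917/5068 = 1917/5068 = 0.38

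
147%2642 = 147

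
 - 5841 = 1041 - 6882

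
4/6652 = 1/1663 = 0.00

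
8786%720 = 146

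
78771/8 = 9846 + 3/8 = 9846.38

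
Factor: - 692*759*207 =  - 2^2 * 3^3* 11^1*23^2 * 173^1=- 108722196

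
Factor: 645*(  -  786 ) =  - 506970 = -2^1*3^2*5^1*43^1*131^1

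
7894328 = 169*46712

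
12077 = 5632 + 6445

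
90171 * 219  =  19747449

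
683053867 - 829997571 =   -  146943704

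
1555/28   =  1555/28  =  55.54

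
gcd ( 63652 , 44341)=1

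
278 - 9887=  - 9609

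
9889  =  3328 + 6561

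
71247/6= 23749/2 = 11874.50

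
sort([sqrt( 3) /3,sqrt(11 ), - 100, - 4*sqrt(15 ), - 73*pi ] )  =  [  -  73*pi, - 100,-4*sqrt (15), sqrt( 3) /3,sqrt( 11 )]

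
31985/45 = 6397/9 = 710.78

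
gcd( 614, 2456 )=614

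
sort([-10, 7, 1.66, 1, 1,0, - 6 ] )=[ - 10, - 6, 0,1,1,1.66, 7 ] 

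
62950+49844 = 112794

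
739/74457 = 739/74457= 0.01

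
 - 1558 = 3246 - 4804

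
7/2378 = 7/2378 = 0.00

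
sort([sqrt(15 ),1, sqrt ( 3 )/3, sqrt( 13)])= [sqrt(3)/3,1,sqrt (13 ),sqrt ( 15 )]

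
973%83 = 60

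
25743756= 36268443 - 10524687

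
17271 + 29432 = 46703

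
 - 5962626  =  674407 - 6637033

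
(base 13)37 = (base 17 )2C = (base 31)1f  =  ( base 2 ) 101110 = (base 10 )46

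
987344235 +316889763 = 1304233998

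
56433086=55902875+530211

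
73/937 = 73/937 = 0.08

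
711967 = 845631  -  133664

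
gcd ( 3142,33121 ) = 1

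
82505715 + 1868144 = 84373859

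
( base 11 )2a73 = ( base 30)4bm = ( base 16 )f70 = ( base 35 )37W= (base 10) 3952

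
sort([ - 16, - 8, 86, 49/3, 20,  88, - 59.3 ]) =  [ - 59.3, - 16, - 8, 49/3,20, 86, 88]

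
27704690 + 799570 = 28504260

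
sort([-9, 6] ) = [ - 9,6] 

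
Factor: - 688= - 2^4*43^1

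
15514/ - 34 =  - 7757/17 =-456.29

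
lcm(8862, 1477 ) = 8862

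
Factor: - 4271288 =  - 2^3*7^1*89^1*857^1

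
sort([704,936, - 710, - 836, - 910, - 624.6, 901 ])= [ - 910, - 836, -710, - 624.6,  704, 901,936 ] 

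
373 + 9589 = 9962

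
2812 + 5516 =8328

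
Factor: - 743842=  -  2^1*11^1*33811^1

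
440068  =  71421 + 368647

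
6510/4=1627 + 1/2 = 1627.50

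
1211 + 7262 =8473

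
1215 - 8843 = - 7628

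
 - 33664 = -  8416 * 4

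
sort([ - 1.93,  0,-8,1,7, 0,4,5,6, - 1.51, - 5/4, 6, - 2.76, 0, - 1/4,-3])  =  [ - 8, - 3,  -  2.76, - 1.93, - 1.51,  -  5/4 , - 1/4,0,0,  0,1,  4, 5 , 6, 6, 7]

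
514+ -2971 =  - 2457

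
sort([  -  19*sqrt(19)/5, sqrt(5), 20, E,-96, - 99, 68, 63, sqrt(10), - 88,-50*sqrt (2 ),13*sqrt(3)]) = [ - 99, - 96, -88, - 50*sqrt( 2) ,-19*sqrt( 19)/5,sqrt( 5),E, sqrt( 10), 20, 13  *sqrt(3 ),63,68 ] 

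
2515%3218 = 2515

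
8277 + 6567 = 14844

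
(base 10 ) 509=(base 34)ex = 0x1fd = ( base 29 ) hg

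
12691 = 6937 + 5754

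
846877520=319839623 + 527037897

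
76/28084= 19/7021 =0.00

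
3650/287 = 12+206/287= 12.72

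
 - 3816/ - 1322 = 1908/661 = 2.89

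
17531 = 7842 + 9689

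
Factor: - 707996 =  - 2^2 * 263^1*673^1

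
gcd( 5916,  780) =12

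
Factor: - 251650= -2^1*5^2 *7^1*719^1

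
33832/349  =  33832/349 = 96.94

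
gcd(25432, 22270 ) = 34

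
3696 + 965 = 4661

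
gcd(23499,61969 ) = 1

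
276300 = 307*900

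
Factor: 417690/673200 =2^(-3)*3^1 * 5^( - 1) * 7^1*11^( - 1 )*13^1 = 273/440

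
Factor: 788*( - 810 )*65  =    -  41488200= - 2^3*3^4*5^2*13^1*197^1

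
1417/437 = 3 + 106/437 = 3.24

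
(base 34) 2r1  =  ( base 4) 302133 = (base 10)3231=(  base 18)9h9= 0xc9f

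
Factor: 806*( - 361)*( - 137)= 39862342 =2^1*13^1 * 19^2 * 31^1*137^1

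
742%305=132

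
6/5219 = 6/5219 = 0.00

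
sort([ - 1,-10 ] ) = [ -10, - 1]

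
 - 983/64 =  - 983/64 = - 15.36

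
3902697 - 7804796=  -3902099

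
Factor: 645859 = 29^1 * 22271^1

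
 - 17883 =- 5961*3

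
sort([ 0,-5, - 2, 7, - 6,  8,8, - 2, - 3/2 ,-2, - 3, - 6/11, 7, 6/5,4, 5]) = [ - 6, - 5, - 3,- 2, - 2, - 2, - 3/2, - 6/11,  0,6/5, 4, 5, 7, 7,8, 8] 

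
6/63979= 6/63979  =  0.00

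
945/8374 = 945/8374 = 0.11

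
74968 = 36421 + 38547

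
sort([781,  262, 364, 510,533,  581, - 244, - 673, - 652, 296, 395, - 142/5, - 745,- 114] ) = [  -  745, - 673,-652,  -  244,-114, - 142/5,262, 296 , 364, 395,  510, 533 , 581 , 781 ] 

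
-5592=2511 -8103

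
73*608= 44384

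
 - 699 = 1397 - 2096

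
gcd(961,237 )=1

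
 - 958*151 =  - 144658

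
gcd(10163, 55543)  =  1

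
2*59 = 118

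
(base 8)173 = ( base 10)123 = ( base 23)58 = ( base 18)6f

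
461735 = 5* 92347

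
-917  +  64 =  - 853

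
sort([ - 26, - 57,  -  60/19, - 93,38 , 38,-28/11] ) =[ - 93, - 57, - 26, - 60/19, - 28/11 , 38, 38 ]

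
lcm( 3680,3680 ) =3680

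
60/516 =5/43 = 0.12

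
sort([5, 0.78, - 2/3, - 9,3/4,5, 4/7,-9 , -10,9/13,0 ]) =[  -  10 ,-9 , - 9,-2/3, 0, 4/7, 9/13, 3/4, 0.78 , 5,5 ] 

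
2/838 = 1/419 = 0.00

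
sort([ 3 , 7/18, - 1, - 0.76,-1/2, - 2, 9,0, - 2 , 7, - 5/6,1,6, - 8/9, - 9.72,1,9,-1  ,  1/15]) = [ - 9.72, - 2, - 2, - 1 , - 1, - 8/9 , - 5/6 ,-0.76, - 1/2,0, 1/15, 7/18 , 1,1,3 , 6,  7,9, 9]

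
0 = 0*694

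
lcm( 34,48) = 816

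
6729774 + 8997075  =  15726849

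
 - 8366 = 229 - 8595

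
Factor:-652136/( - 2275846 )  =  326068/1137923=2^2*211^( - 1 )*5393^( -1 )*81517^1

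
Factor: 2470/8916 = 2^(  -  1 )*3^( - 1)*5^1*13^1*19^1*743^( - 1 ) = 1235/4458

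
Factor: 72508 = 2^2*18127^1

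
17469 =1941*9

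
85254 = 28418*3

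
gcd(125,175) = 25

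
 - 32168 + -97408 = -129576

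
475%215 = 45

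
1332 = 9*148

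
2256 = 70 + 2186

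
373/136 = 2+101/136 = 2.74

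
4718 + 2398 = 7116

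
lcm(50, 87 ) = 4350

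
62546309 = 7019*8911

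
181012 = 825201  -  644189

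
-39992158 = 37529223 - 77521381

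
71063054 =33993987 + 37069067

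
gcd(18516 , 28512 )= 12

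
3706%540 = 466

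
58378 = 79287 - 20909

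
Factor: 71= 71^1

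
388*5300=2056400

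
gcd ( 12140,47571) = 1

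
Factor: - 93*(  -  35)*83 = 3^1 * 5^1*7^1*31^1*83^1 = 270165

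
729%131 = 74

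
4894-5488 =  - 594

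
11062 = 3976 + 7086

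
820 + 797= 1617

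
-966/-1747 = 966/1747 = 0.55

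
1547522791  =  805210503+742312288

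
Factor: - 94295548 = -2^2*167^1  *141161^1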